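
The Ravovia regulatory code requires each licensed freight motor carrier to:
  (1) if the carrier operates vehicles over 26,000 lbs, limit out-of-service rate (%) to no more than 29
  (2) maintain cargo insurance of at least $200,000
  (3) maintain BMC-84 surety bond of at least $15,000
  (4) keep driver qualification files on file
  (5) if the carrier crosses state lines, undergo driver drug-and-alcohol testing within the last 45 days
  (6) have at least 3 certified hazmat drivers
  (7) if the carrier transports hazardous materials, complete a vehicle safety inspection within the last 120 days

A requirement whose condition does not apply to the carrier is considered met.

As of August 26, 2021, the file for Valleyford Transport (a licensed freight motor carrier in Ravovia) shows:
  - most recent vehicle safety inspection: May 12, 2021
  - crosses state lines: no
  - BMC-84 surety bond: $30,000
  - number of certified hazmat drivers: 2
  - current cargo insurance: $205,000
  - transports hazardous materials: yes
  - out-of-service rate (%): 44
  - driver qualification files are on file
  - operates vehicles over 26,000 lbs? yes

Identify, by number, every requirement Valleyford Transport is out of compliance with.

1, 6

1. condition 'operates vehicles over 26,000 lbs' holds; out-of-service rate (%) 44 > 29 → not met
2. cargo insurance $205,000 ≥ $200,000 → met
3. BMC-84 surety bond $30,000 ≥ $15,000 → met
4. driver qualification files present → met
5. condition 'crosses state lines' does not hold → requirement n/a → met
6. certified hazmat drivers 2 < 3 → not met
7. condition 'transports hazardous materials' holds; vehicle safety inspection 106 days ago vs limit 120 → met
Not met: 1, 6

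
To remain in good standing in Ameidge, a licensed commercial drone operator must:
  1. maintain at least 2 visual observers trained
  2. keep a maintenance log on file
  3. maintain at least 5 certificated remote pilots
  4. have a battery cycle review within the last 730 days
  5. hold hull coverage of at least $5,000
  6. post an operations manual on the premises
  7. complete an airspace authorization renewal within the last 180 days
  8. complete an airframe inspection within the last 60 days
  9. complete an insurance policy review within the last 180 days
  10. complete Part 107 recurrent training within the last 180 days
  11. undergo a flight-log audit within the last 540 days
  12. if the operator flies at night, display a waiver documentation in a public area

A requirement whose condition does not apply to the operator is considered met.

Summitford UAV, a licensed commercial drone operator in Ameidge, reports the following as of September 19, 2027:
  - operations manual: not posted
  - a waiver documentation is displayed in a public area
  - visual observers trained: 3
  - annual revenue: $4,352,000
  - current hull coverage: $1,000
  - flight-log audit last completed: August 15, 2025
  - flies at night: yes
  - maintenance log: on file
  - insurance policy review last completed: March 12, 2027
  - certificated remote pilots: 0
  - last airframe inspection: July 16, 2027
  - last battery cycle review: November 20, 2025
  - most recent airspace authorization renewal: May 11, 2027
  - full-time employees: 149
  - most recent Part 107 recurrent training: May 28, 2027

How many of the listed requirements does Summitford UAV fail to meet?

1. visual observers trained 3 ≥ 2 → met
2. maintenance log present → met
3. certificated remote pilots 0 < 5 → not met
4. battery cycle review 668 days ago vs limit 730 → met
5. hull coverage $1,000 < $5,000 → not met
6. operations manual absent → not met
7. airspace authorization renewal 131 days ago vs limit 180 → met
8. airframe inspection 65 days ago vs limit 60 → not met
9. insurance policy review 191 days ago vs limit 180 → not met
10. Part 107 recurrent training 114 days ago vs limit 180 → met
11. flight-log audit 765 days ago vs limit 540 → not met
12. condition 'flies at night' holds; waiver documentation present → met
Not met: 6 of 12

6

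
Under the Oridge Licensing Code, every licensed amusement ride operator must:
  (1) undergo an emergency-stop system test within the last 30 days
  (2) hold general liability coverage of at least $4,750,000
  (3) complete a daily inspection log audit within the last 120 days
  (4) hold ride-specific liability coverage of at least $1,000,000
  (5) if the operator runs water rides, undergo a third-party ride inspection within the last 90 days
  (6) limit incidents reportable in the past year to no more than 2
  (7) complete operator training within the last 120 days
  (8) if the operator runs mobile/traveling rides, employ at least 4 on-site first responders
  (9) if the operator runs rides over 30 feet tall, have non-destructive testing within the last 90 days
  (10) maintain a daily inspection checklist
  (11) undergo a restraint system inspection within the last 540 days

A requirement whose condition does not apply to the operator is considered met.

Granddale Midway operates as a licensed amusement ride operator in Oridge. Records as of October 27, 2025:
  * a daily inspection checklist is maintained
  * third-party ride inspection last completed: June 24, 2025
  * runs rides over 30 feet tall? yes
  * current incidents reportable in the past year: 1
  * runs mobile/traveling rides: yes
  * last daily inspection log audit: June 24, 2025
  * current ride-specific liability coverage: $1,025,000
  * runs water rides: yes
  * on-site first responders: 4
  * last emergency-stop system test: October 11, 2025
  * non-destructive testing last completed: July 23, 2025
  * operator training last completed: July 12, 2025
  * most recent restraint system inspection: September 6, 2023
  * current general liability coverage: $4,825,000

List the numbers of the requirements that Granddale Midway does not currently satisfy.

3, 5, 9, 11

1. emergency-stop system test 16 days ago vs limit 30 → met
2. general liability coverage $4,825,000 ≥ $4,750,000 → met
3. daily inspection log audit 125 days ago vs limit 120 → not met
4. ride-specific liability coverage $1,025,000 ≥ $1,000,000 → met
5. condition 'runs water rides' holds; third-party ride inspection 125 days ago vs limit 90 → not met
6. incidents reportable in the past year 1 ≤ 2 → met
7. operator training 107 days ago vs limit 120 → met
8. condition 'runs mobile/traveling rides' holds; on-site first responders 4 ≥ 4 → met
9. condition 'runs rides over 30 feet tall' holds; non-destructive testing 96 days ago vs limit 90 → not met
10. daily inspection checklist present → met
11. restraint system inspection 782 days ago vs limit 540 → not met
Not met: 3, 5, 9, 11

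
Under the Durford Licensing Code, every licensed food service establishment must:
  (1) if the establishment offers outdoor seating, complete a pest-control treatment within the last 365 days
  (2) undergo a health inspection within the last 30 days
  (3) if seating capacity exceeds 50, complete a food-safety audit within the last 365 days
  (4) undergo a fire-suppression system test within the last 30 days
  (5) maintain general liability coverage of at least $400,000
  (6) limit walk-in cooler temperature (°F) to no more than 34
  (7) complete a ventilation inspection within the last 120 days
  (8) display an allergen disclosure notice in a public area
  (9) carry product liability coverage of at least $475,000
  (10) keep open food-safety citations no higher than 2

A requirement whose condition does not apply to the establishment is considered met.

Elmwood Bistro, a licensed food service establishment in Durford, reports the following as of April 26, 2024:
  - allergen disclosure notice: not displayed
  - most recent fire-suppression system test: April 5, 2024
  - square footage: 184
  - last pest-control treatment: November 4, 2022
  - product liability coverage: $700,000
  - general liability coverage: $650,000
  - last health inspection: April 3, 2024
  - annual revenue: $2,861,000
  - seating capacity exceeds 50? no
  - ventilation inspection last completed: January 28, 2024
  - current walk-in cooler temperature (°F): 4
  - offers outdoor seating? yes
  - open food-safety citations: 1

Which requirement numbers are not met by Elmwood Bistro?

1. condition 'offers outdoor seating' holds; pest-control treatment 539 days ago vs limit 365 → not met
2. health inspection 23 days ago vs limit 30 → met
3. condition 'seating capacity exceeds 50' does not hold → requirement n/a → met
4. fire-suppression system test 21 days ago vs limit 30 → met
5. general liability coverage $650,000 ≥ $400,000 → met
6. walk-in cooler temperature (°F) 4 ≤ 34 → met
7. ventilation inspection 89 days ago vs limit 120 → met
8. allergen disclosure notice absent → not met
9. product liability coverage $700,000 ≥ $475,000 → met
10. open food-safety citations 1 ≤ 2 → met
Not met: 1, 8

1, 8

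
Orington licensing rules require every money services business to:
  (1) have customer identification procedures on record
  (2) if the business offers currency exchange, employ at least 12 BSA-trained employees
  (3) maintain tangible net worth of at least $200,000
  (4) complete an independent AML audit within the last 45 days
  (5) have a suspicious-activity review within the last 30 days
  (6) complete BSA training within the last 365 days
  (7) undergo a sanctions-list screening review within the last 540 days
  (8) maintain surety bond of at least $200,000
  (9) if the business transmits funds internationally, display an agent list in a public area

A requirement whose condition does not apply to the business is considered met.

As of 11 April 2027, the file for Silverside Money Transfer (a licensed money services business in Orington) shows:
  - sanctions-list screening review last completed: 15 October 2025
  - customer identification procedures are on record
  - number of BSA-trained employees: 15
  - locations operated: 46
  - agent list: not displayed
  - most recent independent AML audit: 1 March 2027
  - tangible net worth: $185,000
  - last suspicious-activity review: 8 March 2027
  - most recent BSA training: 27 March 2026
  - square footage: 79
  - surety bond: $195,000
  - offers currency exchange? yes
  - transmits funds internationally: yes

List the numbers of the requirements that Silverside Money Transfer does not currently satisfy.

1. customer identification procedures present → met
2. condition 'offers currency exchange' holds; BSA-trained employees 15 ≥ 12 → met
3. tangible net worth $185,000 < $200,000 → not met
4. independent AML audit 41 days ago vs limit 45 → met
5. suspicious-activity review 34 days ago vs limit 30 → not met
6. BSA training 380 days ago vs limit 365 → not met
7. sanctions-list screening review 543 days ago vs limit 540 → not met
8. surety bond $195,000 < $200,000 → not met
9. condition 'transmits funds internationally' holds; agent list absent → not met
Not met: 3, 5, 6, 7, 8, 9

3, 5, 6, 7, 8, 9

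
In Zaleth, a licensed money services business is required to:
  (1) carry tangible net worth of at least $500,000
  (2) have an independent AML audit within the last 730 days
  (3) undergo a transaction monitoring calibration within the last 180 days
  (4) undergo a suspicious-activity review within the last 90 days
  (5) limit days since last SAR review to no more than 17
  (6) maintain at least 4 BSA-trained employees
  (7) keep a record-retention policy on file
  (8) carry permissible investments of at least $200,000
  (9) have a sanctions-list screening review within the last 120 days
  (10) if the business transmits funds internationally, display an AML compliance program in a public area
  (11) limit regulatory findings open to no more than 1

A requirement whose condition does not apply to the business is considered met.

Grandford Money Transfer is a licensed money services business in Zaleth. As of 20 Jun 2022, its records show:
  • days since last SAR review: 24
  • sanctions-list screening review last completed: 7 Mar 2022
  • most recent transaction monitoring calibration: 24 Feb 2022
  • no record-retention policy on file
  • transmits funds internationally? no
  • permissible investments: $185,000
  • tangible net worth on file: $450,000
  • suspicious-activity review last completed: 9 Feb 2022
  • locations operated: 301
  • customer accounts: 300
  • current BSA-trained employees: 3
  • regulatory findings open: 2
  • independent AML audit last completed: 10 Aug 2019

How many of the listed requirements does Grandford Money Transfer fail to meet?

1. tangible net worth $450,000 < $500,000 → not met
2. independent AML audit 1045 days ago vs limit 730 → not met
3. transaction monitoring calibration 116 days ago vs limit 180 → met
4. suspicious-activity review 131 days ago vs limit 90 → not met
5. days since last SAR review 24 > 17 → not met
6. BSA-trained employees 3 < 4 → not met
7. record-retention policy absent → not met
8. permissible investments $185,000 < $200,000 → not met
9. sanctions-list screening review 105 days ago vs limit 120 → met
10. condition 'transmits funds internationally' does not hold → requirement n/a → met
11. regulatory findings open 2 > 1 → not met
Not met: 8 of 11

8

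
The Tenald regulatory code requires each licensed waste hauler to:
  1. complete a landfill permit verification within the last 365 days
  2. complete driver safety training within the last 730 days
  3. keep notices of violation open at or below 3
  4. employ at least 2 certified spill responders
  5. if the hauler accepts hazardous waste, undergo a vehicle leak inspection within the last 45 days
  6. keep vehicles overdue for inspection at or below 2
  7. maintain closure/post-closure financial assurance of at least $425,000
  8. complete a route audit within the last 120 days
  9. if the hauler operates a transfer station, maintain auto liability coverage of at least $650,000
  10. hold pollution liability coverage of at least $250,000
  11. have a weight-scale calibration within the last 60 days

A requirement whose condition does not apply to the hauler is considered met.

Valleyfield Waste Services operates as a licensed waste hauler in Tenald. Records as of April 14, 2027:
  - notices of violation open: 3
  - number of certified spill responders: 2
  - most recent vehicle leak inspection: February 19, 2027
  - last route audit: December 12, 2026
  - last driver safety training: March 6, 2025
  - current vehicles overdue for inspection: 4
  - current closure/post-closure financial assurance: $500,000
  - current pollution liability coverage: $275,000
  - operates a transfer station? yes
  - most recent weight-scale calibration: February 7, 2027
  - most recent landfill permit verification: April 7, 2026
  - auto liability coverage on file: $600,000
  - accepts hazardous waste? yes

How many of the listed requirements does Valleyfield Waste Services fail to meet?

7

1. landfill permit verification 372 days ago vs limit 365 → not met
2. driver safety training 769 days ago vs limit 730 → not met
3. notices of violation open 3 ≤ 3 → met
4. certified spill responders 2 ≥ 2 → met
5. condition 'accepts hazardous waste' holds; vehicle leak inspection 54 days ago vs limit 45 → not met
6. vehicles overdue for inspection 4 > 2 → not met
7. closure/post-closure financial assurance $500,000 ≥ $425,000 → met
8. route audit 123 days ago vs limit 120 → not met
9. condition 'operates a transfer station' holds; auto liability coverage $600,000 < $650,000 → not met
10. pollution liability coverage $275,000 ≥ $250,000 → met
11. weight-scale calibration 66 days ago vs limit 60 → not met
Not met: 7 of 11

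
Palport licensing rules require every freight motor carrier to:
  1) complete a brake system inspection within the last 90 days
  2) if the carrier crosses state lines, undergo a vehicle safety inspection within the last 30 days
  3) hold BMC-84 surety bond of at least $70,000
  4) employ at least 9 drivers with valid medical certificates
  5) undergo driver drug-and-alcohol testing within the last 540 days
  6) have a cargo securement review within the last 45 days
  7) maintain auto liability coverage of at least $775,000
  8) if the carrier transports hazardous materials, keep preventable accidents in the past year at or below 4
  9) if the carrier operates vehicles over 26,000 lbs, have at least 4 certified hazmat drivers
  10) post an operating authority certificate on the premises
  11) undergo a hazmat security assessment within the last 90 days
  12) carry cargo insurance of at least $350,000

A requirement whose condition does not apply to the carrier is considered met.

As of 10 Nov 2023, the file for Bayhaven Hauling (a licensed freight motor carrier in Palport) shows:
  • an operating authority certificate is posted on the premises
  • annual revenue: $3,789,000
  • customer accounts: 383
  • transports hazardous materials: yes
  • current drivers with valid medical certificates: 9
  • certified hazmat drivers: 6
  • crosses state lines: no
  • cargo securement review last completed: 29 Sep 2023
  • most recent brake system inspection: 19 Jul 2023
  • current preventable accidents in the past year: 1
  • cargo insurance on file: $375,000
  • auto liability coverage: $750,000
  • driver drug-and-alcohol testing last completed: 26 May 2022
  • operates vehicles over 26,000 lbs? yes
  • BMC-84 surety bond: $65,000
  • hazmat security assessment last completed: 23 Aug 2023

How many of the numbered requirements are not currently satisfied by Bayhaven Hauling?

3

1. brake system inspection 114 days ago vs limit 90 → not met
2. condition 'crosses state lines' does not hold → requirement n/a → met
3. BMC-84 surety bond $65,000 < $70,000 → not met
4. drivers with valid medical certificates 9 ≥ 9 → met
5. driver drug-and-alcohol testing 533 days ago vs limit 540 → met
6. cargo securement review 42 days ago vs limit 45 → met
7. auto liability coverage $750,000 < $775,000 → not met
8. condition 'transports hazardous materials' holds; preventable accidents in the past year 1 ≤ 4 → met
9. condition 'operates vehicles over 26,000 lbs' holds; certified hazmat drivers 6 ≥ 4 → met
10. operating authority certificate present → met
11. hazmat security assessment 79 days ago vs limit 90 → met
12. cargo insurance $375,000 ≥ $350,000 → met
Not met: 3 of 12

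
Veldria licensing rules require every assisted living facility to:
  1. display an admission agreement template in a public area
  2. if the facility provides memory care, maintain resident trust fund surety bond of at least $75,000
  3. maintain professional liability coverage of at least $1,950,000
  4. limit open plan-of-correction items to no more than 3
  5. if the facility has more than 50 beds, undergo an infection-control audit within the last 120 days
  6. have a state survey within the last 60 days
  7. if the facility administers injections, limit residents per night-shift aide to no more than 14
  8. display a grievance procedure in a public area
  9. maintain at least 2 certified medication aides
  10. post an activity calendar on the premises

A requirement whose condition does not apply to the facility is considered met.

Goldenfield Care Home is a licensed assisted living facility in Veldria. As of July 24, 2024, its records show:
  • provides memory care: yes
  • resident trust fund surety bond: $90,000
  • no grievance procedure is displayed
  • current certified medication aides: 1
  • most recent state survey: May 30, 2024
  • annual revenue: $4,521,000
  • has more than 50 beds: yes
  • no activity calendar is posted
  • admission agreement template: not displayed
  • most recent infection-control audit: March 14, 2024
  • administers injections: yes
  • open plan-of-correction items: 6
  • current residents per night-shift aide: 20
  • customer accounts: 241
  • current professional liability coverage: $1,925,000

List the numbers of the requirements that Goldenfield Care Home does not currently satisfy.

1, 3, 4, 5, 7, 8, 9, 10

1. admission agreement template absent → not met
2. condition 'provides memory care' holds; resident trust fund surety bond $90,000 ≥ $75,000 → met
3. professional liability coverage $1,925,000 < $1,950,000 → not met
4. open plan-of-correction items 6 > 3 → not met
5. condition 'has more than 50 beds' holds; infection-control audit 132 days ago vs limit 120 → not met
6. state survey 55 days ago vs limit 60 → met
7. condition 'administers injections' holds; residents per night-shift aide 20 > 14 → not met
8. grievance procedure absent → not met
9. certified medication aides 1 < 2 → not met
10. activity calendar absent → not met
Not met: 1, 3, 4, 5, 7, 8, 9, 10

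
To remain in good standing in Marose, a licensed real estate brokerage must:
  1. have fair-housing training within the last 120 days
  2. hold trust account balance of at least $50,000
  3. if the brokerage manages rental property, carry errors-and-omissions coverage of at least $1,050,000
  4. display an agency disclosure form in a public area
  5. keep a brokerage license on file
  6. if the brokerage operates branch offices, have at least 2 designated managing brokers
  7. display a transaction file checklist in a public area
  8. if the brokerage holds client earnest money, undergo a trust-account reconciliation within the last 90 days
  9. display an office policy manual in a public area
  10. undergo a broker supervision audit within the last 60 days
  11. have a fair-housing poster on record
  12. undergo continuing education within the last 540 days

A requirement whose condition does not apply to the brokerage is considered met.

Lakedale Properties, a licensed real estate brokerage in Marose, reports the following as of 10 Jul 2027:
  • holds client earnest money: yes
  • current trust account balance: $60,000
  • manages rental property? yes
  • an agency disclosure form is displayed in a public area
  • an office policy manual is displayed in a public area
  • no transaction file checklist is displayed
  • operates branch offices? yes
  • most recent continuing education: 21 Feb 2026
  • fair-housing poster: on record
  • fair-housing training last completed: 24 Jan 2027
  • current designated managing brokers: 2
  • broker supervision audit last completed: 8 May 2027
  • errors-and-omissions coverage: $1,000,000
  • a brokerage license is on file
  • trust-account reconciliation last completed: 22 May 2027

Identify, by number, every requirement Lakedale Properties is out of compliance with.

1, 3, 7, 10

1. fair-housing training 167 days ago vs limit 120 → not met
2. trust account balance $60,000 ≥ $50,000 → met
3. condition 'manages rental property' holds; errors-and-omissions coverage $1,000,000 < $1,050,000 → not met
4. agency disclosure form present → met
5. brokerage license present → met
6. condition 'operates branch offices' holds; designated managing brokers 2 ≥ 2 → met
7. transaction file checklist absent → not met
8. condition 'holds client earnest money' holds; trust-account reconciliation 49 days ago vs limit 90 → met
9. office policy manual present → met
10. broker supervision audit 63 days ago vs limit 60 → not met
11. fair-housing poster present → met
12. continuing education 504 days ago vs limit 540 → met
Not met: 1, 3, 7, 10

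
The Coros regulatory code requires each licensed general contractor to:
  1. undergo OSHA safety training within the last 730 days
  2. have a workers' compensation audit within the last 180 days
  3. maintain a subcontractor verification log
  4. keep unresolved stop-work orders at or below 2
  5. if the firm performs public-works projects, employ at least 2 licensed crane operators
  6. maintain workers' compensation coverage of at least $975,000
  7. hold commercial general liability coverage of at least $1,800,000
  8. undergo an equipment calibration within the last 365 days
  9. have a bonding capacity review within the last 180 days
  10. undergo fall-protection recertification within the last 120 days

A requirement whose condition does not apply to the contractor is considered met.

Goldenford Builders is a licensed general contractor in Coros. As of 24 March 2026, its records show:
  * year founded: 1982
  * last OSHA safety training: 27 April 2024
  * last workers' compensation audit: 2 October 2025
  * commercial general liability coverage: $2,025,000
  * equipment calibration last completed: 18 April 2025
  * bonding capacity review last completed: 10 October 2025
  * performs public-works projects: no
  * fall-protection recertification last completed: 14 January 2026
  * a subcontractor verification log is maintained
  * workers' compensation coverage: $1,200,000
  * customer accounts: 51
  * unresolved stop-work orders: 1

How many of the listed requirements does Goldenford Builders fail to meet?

0

1. OSHA safety training 696 days ago vs limit 730 → met
2. workers' compensation audit 173 days ago vs limit 180 → met
3. subcontractor verification log present → met
4. unresolved stop-work orders 1 ≤ 2 → met
5. condition 'performs public-works projects' does not hold → requirement n/a → met
6. workers' compensation coverage $1,200,000 ≥ $975,000 → met
7. commercial general liability coverage $2,025,000 ≥ $1,800,000 → met
8. equipment calibration 340 days ago vs limit 365 → met
9. bonding capacity review 165 days ago vs limit 180 → met
10. fall-protection recertification 69 days ago vs limit 120 → met
Not met: 0 of 10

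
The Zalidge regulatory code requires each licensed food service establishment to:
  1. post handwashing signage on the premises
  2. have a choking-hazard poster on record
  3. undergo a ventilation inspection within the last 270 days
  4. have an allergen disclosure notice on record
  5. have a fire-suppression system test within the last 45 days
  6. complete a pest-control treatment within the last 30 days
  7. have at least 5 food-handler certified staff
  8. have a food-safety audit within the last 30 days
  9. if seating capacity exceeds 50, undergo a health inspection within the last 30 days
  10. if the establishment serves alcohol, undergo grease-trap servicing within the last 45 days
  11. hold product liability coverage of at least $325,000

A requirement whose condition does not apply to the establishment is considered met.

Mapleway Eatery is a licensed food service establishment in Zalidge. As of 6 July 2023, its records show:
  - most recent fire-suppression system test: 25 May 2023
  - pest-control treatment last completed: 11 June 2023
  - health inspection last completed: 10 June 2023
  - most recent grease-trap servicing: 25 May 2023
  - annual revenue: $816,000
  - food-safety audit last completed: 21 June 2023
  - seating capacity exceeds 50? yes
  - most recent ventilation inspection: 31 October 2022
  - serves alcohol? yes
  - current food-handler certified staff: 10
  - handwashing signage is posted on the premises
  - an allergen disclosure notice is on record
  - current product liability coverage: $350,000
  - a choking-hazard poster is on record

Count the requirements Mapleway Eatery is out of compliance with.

1. handwashing signage present → met
2. choking-hazard poster present → met
3. ventilation inspection 248 days ago vs limit 270 → met
4. allergen disclosure notice present → met
5. fire-suppression system test 42 days ago vs limit 45 → met
6. pest-control treatment 25 days ago vs limit 30 → met
7. food-handler certified staff 10 ≥ 5 → met
8. food-safety audit 15 days ago vs limit 30 → met
9. condition 'seating capacity exceeds 50' holds; health inspection 26 days ago vs limit 30 → met
10. condition 'serves alcohol' holds; grease-trap servicing 42 days ago vs limit 45 → met
11. product liability coverage $350,000 ≥ $325,000 → met
Not met: 0 of 11

0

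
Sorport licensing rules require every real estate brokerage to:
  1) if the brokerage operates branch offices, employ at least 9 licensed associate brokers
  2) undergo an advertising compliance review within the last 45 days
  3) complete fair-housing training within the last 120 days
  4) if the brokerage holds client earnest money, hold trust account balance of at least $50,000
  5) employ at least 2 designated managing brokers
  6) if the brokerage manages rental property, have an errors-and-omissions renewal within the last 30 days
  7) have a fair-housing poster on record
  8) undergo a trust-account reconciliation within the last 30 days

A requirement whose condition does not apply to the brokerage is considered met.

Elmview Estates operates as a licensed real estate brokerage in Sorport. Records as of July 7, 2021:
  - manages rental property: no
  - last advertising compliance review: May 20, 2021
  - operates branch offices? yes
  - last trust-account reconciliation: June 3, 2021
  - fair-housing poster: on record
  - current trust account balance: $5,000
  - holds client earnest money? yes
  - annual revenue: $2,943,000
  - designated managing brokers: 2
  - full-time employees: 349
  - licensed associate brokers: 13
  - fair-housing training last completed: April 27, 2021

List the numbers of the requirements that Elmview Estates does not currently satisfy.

1. condition 'operates branch offices' holds; licensed associate brokers 13 ≥ 9 → met
2. advertising compliance review 48 days ago vs limit 45 → not met
3. fair-housing training 71 days ago vs limit 120 → met
4. condition 'holds client earnest money' holds; trust account balance $5,000 < $50,000 → not met
5. designated managing brokers 2 ≥ 2 → met
6. condition 'manages rental property' does not hold → requirement n/a → met
7. fair-housing poster present → met
8. trust-account reconciliation 34 days ago vs limit 30 → not met
Not met: 2, 4, 8

2, 4, 8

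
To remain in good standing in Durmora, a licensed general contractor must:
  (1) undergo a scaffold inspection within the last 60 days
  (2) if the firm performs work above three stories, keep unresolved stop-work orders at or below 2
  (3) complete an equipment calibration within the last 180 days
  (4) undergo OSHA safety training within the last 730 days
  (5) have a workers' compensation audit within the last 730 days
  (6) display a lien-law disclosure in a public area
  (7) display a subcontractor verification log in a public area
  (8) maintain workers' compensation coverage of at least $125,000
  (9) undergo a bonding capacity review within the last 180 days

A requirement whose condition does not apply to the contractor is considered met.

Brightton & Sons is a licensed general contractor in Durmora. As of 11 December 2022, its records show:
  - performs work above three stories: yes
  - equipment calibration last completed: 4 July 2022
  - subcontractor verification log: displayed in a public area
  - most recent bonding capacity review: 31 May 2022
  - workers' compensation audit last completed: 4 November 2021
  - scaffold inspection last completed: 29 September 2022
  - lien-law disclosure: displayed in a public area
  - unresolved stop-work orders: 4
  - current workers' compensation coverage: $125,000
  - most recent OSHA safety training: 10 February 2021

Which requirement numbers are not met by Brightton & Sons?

1, 2, 9

1. scaffold inspection 73 days ago vs limit 60 → not met
2. condition 'performs work above three stories' holds; unresolved stop-work orders 4 > 2 → not met
3. equipment calibration 160 days ago vs limit 180 → met
4. OSHA safety training 669 days ago vs limit 730 → met
5. workers' compensation audit 402 days ago vs limit 730 → met
6. lien-law disclosure present → met
7. subcontractor verification log present → met
8. workers' compensation coverage $125,000 ≥ $125,000 → met
9. bonding capacity review 194 days ago vs limit 180 → not met
Not met: 1, 2, 9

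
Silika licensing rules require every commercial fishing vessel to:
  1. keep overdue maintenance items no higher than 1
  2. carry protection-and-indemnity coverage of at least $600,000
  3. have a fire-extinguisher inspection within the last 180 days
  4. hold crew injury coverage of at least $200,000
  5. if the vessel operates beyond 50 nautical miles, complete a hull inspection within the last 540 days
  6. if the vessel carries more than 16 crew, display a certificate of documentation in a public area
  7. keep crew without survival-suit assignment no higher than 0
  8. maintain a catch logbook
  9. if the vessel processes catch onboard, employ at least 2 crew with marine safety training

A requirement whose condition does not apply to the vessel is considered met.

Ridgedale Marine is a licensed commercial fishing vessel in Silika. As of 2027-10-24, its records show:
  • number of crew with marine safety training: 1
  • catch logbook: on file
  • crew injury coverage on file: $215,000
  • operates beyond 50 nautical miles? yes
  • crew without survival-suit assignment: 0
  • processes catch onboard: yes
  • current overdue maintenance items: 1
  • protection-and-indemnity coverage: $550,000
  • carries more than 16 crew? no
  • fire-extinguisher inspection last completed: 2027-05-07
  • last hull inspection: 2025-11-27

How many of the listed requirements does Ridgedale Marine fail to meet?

3

1. overdue maintenance items 1 ≤ 1 → met
2. protection-and-indemnity coverage $550,000 < $600,000 → not met
3. fire-extinguisher inspection 170 days ago vs limit 180 → met
4. crew injury coverage $215,000 ≥ $200,000 → met
5. condition 'operates beyond 50 nautical miles' holds; hull inspection 696 days ago vs limit 540 → not met
6. condition 'carries more than 16 crew' does not hold → requirement n/a → met
7. crew without survival-suit assignment 0 ≤ 0 → met
8. catch logbook present → met
9. condition 'processes catch onboard' holds; crew with marine safety training 1 < 2 → not met
Not met: 3 of 9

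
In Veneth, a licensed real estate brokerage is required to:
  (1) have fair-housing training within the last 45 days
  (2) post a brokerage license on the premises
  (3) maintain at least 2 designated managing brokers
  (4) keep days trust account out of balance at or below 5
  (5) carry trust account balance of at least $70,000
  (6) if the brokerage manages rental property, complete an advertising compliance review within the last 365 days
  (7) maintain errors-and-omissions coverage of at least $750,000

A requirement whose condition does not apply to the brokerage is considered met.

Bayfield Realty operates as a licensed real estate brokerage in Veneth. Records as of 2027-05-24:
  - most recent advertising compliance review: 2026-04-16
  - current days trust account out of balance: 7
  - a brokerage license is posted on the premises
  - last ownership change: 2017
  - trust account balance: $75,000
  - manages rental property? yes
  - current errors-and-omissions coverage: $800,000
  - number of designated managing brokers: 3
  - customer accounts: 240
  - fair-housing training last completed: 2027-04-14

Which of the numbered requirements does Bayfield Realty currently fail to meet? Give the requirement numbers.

1. fair-housing training 40 days ago vs limit 45 → met
2. brokerage license present → met
3. designated managing brokers 3 ≥ 2 → met
4. days trust account out of balance 7 > 5 → not met
5. trust account balance $75,000 ≥ $70,000 → met
6. condition 'manages rental property' holds; advertising compliance review 403 days ago vs limit 365 → not met
7. errors-and-omissions coverage $800,000 ≥ $750,000 → met
Not met: 4, 6

4, 6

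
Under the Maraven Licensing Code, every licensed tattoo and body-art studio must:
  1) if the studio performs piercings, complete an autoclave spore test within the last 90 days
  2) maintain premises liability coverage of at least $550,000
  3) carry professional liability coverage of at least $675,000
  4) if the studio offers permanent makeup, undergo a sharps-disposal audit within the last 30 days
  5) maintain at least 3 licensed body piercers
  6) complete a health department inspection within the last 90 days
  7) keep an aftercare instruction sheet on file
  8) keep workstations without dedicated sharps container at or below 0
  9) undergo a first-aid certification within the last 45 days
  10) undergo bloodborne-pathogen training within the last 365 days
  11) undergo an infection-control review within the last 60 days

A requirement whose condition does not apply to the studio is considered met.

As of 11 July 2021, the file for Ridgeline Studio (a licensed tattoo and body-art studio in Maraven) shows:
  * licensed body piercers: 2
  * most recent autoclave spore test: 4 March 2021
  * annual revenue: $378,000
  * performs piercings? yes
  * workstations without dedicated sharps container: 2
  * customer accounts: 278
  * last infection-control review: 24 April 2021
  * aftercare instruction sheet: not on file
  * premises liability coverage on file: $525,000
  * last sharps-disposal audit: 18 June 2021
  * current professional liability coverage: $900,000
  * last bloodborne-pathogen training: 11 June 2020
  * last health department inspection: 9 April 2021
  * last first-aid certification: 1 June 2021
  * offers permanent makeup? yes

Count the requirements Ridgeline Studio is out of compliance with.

8

1. condition 'performs piercings' holds; autoclave spore test 129 days ago vs limit 90 → not met
2. premises liability coverage $525,000 < $550,000 → not met
3. professional liability coverage $900,000 ≥ $675,000 → met
4. condition 'offers permanent makeup' holds; sharps-disposal audit 23 days ago vs limit 30 → met
5. licensed body piercers 2 < 3 → not met
6. health department inspection 93 days ago vs limit 90 → not met
7. aftercare instruction sheet absent → not met
8. workstations without dedicated sharps container 2 > 0 → not met
9. first-aid certification 40 days ago vs limit 45 → met
10. bloodborne-pathogen training 395 days ago vs limit 365 → not met
11. infection-control review 78 days ago vs limit 60 → not met
Not met: 8 of 11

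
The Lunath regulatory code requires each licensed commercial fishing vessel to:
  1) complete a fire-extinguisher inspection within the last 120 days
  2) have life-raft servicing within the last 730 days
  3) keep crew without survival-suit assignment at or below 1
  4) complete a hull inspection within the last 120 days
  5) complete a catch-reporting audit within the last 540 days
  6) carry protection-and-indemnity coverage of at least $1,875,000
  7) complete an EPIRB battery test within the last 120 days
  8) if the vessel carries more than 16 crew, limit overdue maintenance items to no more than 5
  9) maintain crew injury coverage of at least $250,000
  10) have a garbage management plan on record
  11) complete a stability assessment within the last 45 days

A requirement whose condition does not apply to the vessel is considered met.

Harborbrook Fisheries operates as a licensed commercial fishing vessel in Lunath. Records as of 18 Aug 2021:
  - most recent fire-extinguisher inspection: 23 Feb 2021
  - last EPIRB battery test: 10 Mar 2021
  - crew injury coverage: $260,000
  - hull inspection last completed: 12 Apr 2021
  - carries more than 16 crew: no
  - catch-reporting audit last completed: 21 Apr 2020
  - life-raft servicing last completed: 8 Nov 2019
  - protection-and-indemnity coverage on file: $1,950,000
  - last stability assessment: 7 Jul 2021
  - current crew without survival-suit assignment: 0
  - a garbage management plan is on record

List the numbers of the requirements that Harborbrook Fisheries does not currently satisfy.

1. fire-extinguisher inspection 176 days ago vs limit 120 → not met
2. life-raft servicing 649 days ago vs limit 730 → met
3. crew without survival-suit assignment 0 ≤ 1 → met
4. hull inspection 128 days ago vs limit 120 → not met
5. catch-reporting audit 484 days ago vs limit 540 → met
6. protection-and-indemnity coverage $1,950,000 ≥ $1,875,000 → met
7. EPIRB battery test 161 days ago vs limit 120 → not met
8. condition 'carries more than 16 crew' does not hold → requirement n/a → met
9. crew injury coverage $260,000 ≥ $250,000 → met
10. garbage management plan present → met
11. stability assessment 42 days ago vs limit 45 → met
Not met: 1, 4, 7

1, 4, 7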